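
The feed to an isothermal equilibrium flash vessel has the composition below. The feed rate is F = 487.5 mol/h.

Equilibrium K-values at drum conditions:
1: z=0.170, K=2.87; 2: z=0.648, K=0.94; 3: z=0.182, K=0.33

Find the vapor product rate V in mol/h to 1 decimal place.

V = 161.4 mol/h

Material balance + equilibrium reduce to Σ zᵢ(Kᵢ−1)/(1+V/F(Kᵢ−1)) = 0.
Feasibility: ΣzᵢKᵢ = 1.157, Σzᵢ/Kᵢ = 1.300 — both > 1, two phases present.
Newton–Raphson from V/F = 0.47:
  V/F = 0.470: g = -0.0488, g' = -0.345 → V/F = 0.329
  V/F = 0.329: g = 0.0009, g' = -0.365 → V/F = 0.331
Converged at V/F = 0.331.
Then V = V/F·F = 0.3310·487.5 = 161.4 mol/h and L = F − V = 326.1 mol/h.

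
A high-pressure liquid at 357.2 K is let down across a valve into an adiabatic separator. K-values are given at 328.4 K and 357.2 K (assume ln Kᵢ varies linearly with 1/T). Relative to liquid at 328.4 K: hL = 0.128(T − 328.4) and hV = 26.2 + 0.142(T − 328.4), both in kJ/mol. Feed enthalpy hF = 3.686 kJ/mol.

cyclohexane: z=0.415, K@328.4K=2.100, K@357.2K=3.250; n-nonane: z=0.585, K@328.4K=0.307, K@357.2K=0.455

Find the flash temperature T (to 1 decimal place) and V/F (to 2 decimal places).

Adiabatic flash: solve Rachford–Rice at each trial T, then check hF = ψ·hV(T) + (1−ψ)·hL(T).
  T = 328.4 K: K = (2.100, 0.307), RR gives ψ = 0.067, H_out = 1.756 kJ/mol
  T = 357.2 K: K = (3.250, 0.455), RR gives ψ = 0.501, H_out = 17.027 kJ/mol
  T = 342.8 K: K = (2.637, 0.377), RR gives ψ = 0.309, H_out = 9.988 kJ/mol
  T = 335.6 K: K = (2.359, 0.341), RR gives ψ = 0.199, H_out = 6.158 kJ/mol
  T = 332.0 K: K = (2.227, 0.324), RR gives ψ = 0.137, H_out = 4.053 kJ/mol
  T = 330.2 K: K = (2.163, 0.315), RR gives ψ = 0.103, H_out = 2.933 kJ/mol
Linear interpolation between T = 330.2 (H_out = 2.933) and T = 332.0 (H_out = 4.053) on hF = 3.686 gives T ≈ 331.4 K, at which ψ = 0.13.

T = 331.4 K, V/F = 0.13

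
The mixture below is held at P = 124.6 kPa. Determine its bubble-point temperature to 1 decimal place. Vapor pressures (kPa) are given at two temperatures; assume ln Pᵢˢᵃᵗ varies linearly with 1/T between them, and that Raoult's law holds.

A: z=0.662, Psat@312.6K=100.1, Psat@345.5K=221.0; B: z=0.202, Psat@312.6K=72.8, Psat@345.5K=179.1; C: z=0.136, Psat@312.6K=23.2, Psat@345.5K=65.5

Bubble-point temperature: ΣzᵢPᵢˢᵃᵗ(T) = P. Interpolate ln Pᵢˢᵃᵗ = aᵢ + bᵢ/T.
  T = 312.6 K: ΣzᵢPᵢˢᵃᵗ = 84.13 kPa
  T = 345.5 K: ΣzᵢPᵢˢᵃᵗ = 191.39 kPa
  T = 329.1 K: ΣzᵢPᵢˢᵃᵗ = 129.62 kPa
  T = 320.9 K: ΣzᵢPᵢˢᵃᵗ = 105.13 kPa
  T = 325.0 K: ΣzᵢPᵢˢᵃᵗ = 116.89 kPa
  T = 327.1 K: ΣzᵢPᵢˢᵃᵗ = 123.29 kPa
Interpolating between 327.1 K and 329.1 K gives T ≈ 327.5 K.

T = 327.5 K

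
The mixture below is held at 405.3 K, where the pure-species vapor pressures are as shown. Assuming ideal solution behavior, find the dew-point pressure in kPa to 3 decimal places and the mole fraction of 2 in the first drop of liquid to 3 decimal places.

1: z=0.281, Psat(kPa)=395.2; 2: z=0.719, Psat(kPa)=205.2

Pdew = 237.252 kPa, x_2 = 0.831

At the dew point ψ → 1, so Σzᵢ/Kᵢ = 1 with Kᵢ = Pᵢˢᵃᵗ/P ⇒ 1/P = Σzᵢ/Pᵢˢᵃᵗ.
1/P = 0.281/395.2 + 0.719/205.2 = 0.004215 ⇒ P = 237.252 kPa
xᵢ = zᵢP/Pᵢˢᵃᵗ ⇒ x_2 = 0.719·237.252/205.2 = 0.831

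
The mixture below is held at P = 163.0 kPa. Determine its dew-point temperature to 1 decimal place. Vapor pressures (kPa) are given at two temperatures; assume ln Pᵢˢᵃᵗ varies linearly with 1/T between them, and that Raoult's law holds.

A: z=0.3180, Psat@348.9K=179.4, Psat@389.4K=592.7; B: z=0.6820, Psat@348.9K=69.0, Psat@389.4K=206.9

Dew-point temperature: Σzᵢ·P/Pᵢˢᵃᵗ(T) = 1. Interpolate ln Pᵢˢᵃᵗ = aᵢ + bᵢ/T.
  T = 348.9 K: ΣzᵢP/Pᵢˢᵃᵗ = 1.9000
  T = 389.4 K: ΣzᵢP/Pᵢˢᵃᵗ = 0.6247
  T = 369.1 K: ΣzᵢP/Pᵢˢᵃᵗ = 1.0581
  T = 379.2 K: ΣzᵢP/Pᵢˢᵃᵗ = 0.8083
  T = 374.1 K: ΣzᵢP/Pᵢˢᵃᵗ = 0.9244
  T = 371.6 K: ΣzᵢP/Pᵢˢᵃᵗ = 0.9885
Interpolating between 369.1 K and 371.6 K gives T ≈ 371.2 K.

T = 371.2 K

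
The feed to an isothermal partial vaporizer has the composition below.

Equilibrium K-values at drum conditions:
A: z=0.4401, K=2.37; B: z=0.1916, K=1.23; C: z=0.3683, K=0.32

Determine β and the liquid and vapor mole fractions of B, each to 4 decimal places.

β = 0.5258, x_B = 0.1709, y_B = 0.2102

Newton–Raphson from β = 0.54:
  β = 0.5400: g = -0.01002, g' = -0.7062 → β = 0.5258
Converged at β = 0.5258.
Compositions from xᵢ = zᵢ/(1+β(Kᵢ−1)), yᵢ = Kᵢxᵢ:
  A: x = 0.2558, y = 0.6063
  B: x = 0.1709, y = 0.2102
  C: x = 0.5732, y = 0.1834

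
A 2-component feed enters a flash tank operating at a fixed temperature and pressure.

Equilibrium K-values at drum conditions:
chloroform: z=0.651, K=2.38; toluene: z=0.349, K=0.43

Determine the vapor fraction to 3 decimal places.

Rachford–Rice: g(ψ) = Σ zᵢ(Kᵢ−1)/(1+ψ(Kᵢ−1)) = 0.
Check two-phase: ΣzᵢKᵢ = 1.699 > 1 and Σzᵢ/Kᵢ = 1.085 > 1, so g(0) = 0.699 > 0 and g(1) = -0.085 < 0.
Binary case is linear: z₁(K₁−1)(1+ψ(K₂−1)) + z₂(K₂−1)(1+ψ(K₁−1)) = 0
⇒ ψ = [z₁(K₁−1)+z₂(K₂−1)] / [−(K₁−1)(K₂−1)] = 0.6994/0.7866 = 0.889

ψ = 0.889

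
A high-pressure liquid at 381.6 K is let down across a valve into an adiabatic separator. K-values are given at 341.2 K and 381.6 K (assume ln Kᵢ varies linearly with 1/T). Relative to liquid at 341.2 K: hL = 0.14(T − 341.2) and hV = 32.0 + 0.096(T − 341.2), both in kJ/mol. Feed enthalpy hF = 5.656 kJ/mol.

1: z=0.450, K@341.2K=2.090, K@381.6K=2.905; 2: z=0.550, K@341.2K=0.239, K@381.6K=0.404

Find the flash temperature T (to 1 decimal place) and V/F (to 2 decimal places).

Adiabatic flash: solve Rachford–Rice at each trial T, then check hF = ψ·hV(T) + (1−ψ)·hL(T).
  T = 341.2 K: K = (2.090, 0.239), RR gives ψ = 0.087, H_out = 2.776 kJ/mol
  T = 381.6 K: K = (2.905, 0.404), RR gives ψ = 0.466, H_out = 19.749 kJ/mol
  T = 361.4 K: K = (2.487, 0.315), RR gives ψ = 0.287, H_out = 11.767 kJ/mol
  T = 351.3 K: K = (2.285, 0.276), RR gives ψ = 0.193, H_out = 7.516 kJ/mol
  T = 346.2 K: K = (2.186, 0.257), RR gives ψ = 0.142, H_out = 5.203 kJ/mol
  T = 348.8 K: K = (2.237, 0.266), RR gives ψ = 0.169, H_out = 6.400 kJ/mol
  T = 347.5 K: K = (2.211, 0.261), RR gives ψ = 0.155, H_out = 5.807 kJ/mol
Linear interpolation between T = 346.2 (H_out = 5.203) and T = 347.5 (H_out = 5.807) on hF = 5.656 gives T ≈ 347.2 K, at which ψ = 0.15.

T = 347.2 K, V/F = 0.15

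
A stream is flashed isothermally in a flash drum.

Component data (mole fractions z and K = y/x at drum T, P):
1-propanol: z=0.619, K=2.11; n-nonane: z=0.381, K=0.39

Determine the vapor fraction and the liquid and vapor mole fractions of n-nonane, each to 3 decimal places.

ψ = 0.672, x_n-nonane = 0.645, y_n-nonane = 0.252

Let ψ = V/F and solve Σ zᵢ(Kᵢ−1)/(1+ψ(Kᵢ−1)) = 0.
Check two-phase: ΣzᵢKᵢ = 1.455 > 1 and Σzᵢ/Kᵢ = 1.270 > 1, so g(0) = 0.455 > 0 and g(1) = -0.270 < 0.
Binary case is linear: z₁(K₁−1)(1+ψ(K₂−1)) + z₂(K₂−1)(1+ψ(K₁−1)) = 0
⇒ ψ = [z₁(K₁−1)+z₂(K₂−1)] / [−(K₁−1)(K₂−1)] = 0.4547/0.6771 = 0.672
Compositions from xᵢ = zᵢ/(1+ψ(Kᵢ−1)), yᵢ = Kᵢxᵢ:
  1-propanol: x = 0.355, y = 0.748
  n-nonane: x = 0.645, y = 0.252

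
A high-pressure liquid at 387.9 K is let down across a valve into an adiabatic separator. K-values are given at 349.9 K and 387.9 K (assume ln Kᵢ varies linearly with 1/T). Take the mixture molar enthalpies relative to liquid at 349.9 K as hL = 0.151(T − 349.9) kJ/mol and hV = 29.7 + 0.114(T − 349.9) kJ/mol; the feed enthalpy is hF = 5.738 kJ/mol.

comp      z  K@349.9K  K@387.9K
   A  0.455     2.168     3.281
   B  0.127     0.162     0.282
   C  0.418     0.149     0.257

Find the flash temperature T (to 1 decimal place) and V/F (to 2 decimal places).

Adiabatic flash: solve Rachford–Rice at each trial T, then check hF = ψ·hV(T) + (1−ψ)·hL(T).
  T = 349.9 K: K = (2.168, 0.162, 0.149), RR gives ψ = 0.070, H_out = 2.078 kJ/mol
  T = 387.9 K: K = (3.281, 0.282, 0.257), RR gives ψ = 0.378, H_out = 16.440 kJ/mol
  T = 368.9 K: K = (2.696, 0.217, 0.198), RR gives ψ = 0.249, H_out = 10.097 kJ/mol
  T = 359.4 K: K = (2.424, 0.188, 0.173), RR gives ψ = 0.170, H_out = 6.416 kJ/mol
  T = 354.6 K: K = (2.293, 0.175, 0.160), RR gives ψ = 0.123, H_out = 4.329 kJ/mol
  T = 357.0 K: K = (2.358, 0.181, 0.166), RR gives ψ = 0.147, H_out = 5.396 kJ/mol
Linear interpolation between T = 357.0 (H_out = 5.396) and T = 359.4 (H_out = 6.416) on hF = 5.738 gives T ≈ 357.8 K, at which ψ = 0.15.

T = 357.8 K, V/F = 0.15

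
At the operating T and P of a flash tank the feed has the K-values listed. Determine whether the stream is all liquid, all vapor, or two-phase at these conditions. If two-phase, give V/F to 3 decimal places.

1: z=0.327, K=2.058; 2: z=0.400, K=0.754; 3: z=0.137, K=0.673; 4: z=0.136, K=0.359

ΣzᵢKᵢ = 1.116; Σzᵢ/Kᵢ = 1.272.
Both exceed 1, so a two-phase solution exists.
Rachford–Rice: g(ψ) = Σ zᵢ(Kᵢ−1)/(1+ψ(Kᵢ−1)) = 0.
Newton–Raphson from ψ = 0.5:
  ψ = 0.500: g = -0.0678, g' = -0.330 → ψ = 0.295
  ψ = 0.295: g = 0.0006, g' = -0.344 → ψ = 0.296
Converged at ψ = 0.296.

two-phase, V/F = 0.296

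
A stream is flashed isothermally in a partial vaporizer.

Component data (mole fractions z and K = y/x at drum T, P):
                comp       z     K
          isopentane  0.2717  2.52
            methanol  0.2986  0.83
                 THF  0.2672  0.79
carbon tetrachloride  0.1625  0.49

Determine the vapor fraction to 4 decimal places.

Newton iteration, ψ⁰ = 0.41:
  ψ = 0.4100: g = 0.03368, g' = -0.3299 → ψ = 0.5121
  ψ = 0.5121: g = 0.00158, g' = -0.3011 → ψ = 0.5173
Converged at ψ = 0.5173.

ψ = 0.5173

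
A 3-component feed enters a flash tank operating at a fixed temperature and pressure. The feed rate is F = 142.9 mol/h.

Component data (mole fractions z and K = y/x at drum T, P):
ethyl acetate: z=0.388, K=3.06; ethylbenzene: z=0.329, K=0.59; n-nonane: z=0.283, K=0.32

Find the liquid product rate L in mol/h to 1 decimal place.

Rachford–Rice: g(ψ) = Σ zᵢ(Kᵢ−1)/(1+ψ(Kᵢ−1)) = 0.
Feasibility: ΣzᵢKᵢ = 1.472, Σzᵢ/Kᵢ = 1.569 — both > 1, two phases present.
Newton–Raphson from ψ = 0.5:
  ψ = 0.500: g = -0.0675, g' = -0.787 → ψ = 0.414
  ψ = 0.414: g = 0.0009, g' = -0.813 → ψ = 0.415
Converged at ψ = 0.415.
Then V = ψ·F = 0.4153·142.9 = 59.3 mol/h and L = F − V = 83.6 mol/h.

L = 83.6 mol/h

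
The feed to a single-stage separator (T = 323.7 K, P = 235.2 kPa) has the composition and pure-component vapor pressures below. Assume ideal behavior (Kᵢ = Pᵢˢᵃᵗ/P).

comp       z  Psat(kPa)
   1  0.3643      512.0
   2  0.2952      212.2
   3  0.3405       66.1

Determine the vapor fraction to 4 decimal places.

ψ = 0.2557

Raoult's law: Kᵢ = Pᵢˢᵃᵗ/P = Pᵢˢᵃᵗ/235.2.
  K_1 = 512.0/235.2 = 2.176871, K_2 = 212.2/235.2 = 0.902211, K_3 = 66.1/235.2 = 0.281037
Rachford–Rice: g(ψ) = Σ zᵢ(Kᵢ−1)/(1+ψ(Kᵢ−1)) = 0.
Feasibility: ΣzᵢKᵢ = 1.1551, Σzᵢ/Kᵢ = 1.7061 — both > 1, two phases present.
Newton–Raphson from ψ = 0.5:
  ψ = 0.5000: g = -0.14264, g' = -0.6321 → ψ = 0.2743
  ψ = 0.2743: g = -0.01052, g' = -0.5644 → ψ = 0.2557
Converged at ψ = 0.2557.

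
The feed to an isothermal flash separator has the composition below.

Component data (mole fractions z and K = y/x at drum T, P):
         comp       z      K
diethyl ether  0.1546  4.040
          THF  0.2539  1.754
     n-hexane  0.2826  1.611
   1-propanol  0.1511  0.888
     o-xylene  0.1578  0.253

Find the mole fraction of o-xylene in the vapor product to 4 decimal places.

Material balance + equilibrium reduce to Σ zᵢ(Kᵢ−1)/(1+ψ(Kᵢ−1)) = 0.
g(0) = ΣzᵢKᵢ − 1 = 0.6993 and g(1) = 1 − Σzᵢ/Kᵢ = -0.1523, so a root lies in (0, 1).
Newton–Raphson from ψ = 0.5:
  ψ = 0.5000: g = 0.25171, g' = -0.5895 → ψ = 0.9270
  ψ = 0.9270: g = -0.05618, g' = -1.1245 → ψ = 0.8770
  ψ = 0.8770: g = -0.00473, g' = -0.9461 → ψ = 0.8720
Converged at ψ = 0.8720.
Compositions from xᵢ = zᵢ/(1+ψ(Kᵢ−1)), yᵢ = Kᵢxᵢ:
  diethyl ether: x = 0.0423, y = 0.1711
  THF: x = 0.1532, y = 0.2687
  n-hexane: x = 0.1844, y = 0.2970
  1-propanol: x = 0.1675, y = 0.1487
  o-xylene: x = 0.4526, y = 0.1145

y_o-xylene = 0.1145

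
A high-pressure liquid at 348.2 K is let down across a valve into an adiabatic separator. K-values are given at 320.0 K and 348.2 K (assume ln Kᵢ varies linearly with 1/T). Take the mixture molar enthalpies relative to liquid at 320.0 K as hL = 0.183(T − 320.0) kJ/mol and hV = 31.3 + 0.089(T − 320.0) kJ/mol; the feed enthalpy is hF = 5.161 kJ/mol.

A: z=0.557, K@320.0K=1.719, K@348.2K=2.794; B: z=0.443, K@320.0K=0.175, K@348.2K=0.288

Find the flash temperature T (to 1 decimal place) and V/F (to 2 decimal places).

T = 323.2 K, V/F = 0.15

Adiabatic flash: solve Rachford–Rice at each trial T, then check hF = ψ·hV(T) + (1−ψ)·hL(T).
  T = 320.0 K: K = (1.719, 0.175), RR gives ψ = 0.059, H_out = 1.847 kJ/mol
  T = 348.2 K: K = (2.794, 0.288), RR gives ψ = 0.535, H_out = 20.498 kJ/mol
  T = 334.1 K: K = (2.214, 0.227), RR gives ψ = 0.356, H_out = 13.239 kJ/mol
  T = 327.1 K: K = (1.958, 0.200), RR gives ψ = 0.234, H_out = 8.462 kJ/mol
  T = 323.6 K: K = (1.838, 0.187), RR gives ψ = 0.157, H_out = 5.506 kJ/mol
  T = 321.8 K: K = (1.778, 0.181), RR gives ψ = 0.111, H_out = 3.770 kJ/mol
Linear interpolation between T = 321.8 (H_out = 3.770) and T = 323.6 (H_out = 5.506) on hF = 5.161 gives T ≈ 323.2 K, at which ψ = 0.15.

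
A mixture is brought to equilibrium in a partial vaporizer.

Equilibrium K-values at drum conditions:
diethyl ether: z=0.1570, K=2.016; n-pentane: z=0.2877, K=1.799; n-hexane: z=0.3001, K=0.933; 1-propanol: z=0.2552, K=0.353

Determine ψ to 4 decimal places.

ψ = 0.5128

Rachford–Rice: g(ψ) = Σ zᵢ(Kᵢ−1)/(1+ψ(Kᵢ−1)) = 0.
Feasibility: ΣzᵢKᵢ = 1.2042, Σzᵢ/Kᵢ = 1.2824 — both > 1, two phases present.
Newton iteration, ψ⁰ = 0.52:
  ψ = 0.5200: g = -0.00289, g' = -0.4051 → ψ = 0.5129
  ψ = 0.5129: g = -0.00001, g' = -0.4032 → ψ = 0.5128
Converged at ψ = 0.5128.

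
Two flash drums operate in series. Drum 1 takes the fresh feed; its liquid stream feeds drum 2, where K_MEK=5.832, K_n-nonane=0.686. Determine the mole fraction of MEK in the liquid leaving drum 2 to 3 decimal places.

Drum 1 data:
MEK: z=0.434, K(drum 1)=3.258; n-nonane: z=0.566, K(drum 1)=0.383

Drum 1:
Let ψ₁ = V/F and solve Σ zᵢ(Kᵢ−1)/(1+ψ₁(Kᵢ−1)) = 0.
Feasibility: ΣzᵢKᵢ = 1.631, Σzᵢ/Kᵢ = 1.611 — both > 1, two phases present.
Iterate (Newton) starting at ψ₁ = 0.5:
  ψ₁ = 0.500: g = -0.0447, g' = -0.939 → ψ₁ = 0.452
  ψ₁ = 0.452: g = 0.0004, g' = -0.956 → ψ₁ = 0.453
Converged at ψ₁ = 0.453.
Drum-1 compositions:
  MEK: x = 0.215, y = 0.699
  n-nonane: x = 0.785, y = 0.301
Drum-2 feed = drum-1 liquid: z₂ = (0.2146, 0.7854).
Drum 2:
Let ψ₂ = V/F and solve Σ zᵢ(Kᵢ−1)/(1+ψ₂(Kᵢ−1)) = 0.
g(0) = ΣzᵢKᵢ − 1 = 0.790 and g(1) = 1 − Σzᵢ/Kᵢ = -0.182, so a root lies in (0, 1).
Binary case is linear: z₁(K₁−1)(1+ψ₂(K₂−1)) + z₂(K₂−1)(1+ψ₂(K₁−1)) = 0
⇒ ψ₂ = [z₁(K₁−1)+z₂(K₂−1)] / [−(K₁−1)(K₂−1)] = 0.7904/1.5172 = 0.521
  MEK: x = 0.061, y = 0.356
  n-nonane: x = 0.939, y = 0.644

x_MEK (drum 2) = 0.061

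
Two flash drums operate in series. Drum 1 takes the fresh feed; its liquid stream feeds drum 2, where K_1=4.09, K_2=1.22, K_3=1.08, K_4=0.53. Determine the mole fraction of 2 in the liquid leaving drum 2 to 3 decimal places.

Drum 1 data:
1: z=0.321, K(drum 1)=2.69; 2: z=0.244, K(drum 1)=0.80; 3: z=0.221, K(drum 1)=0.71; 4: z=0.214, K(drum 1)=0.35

x_2 (drum 2) = 0.225

Drum 1:
Newton–Raphson from ψ₁ = 0.33:
  ψ₁ = 0.330: g = 0.0481, g' = -0.558 → ψ₁ = 0.416
  ψ₁ = 0.416: g = 0.0017, g' = -0.522 → ψ₁ = 0.419
Converged at ψ₁ = 0.419.
Drum-1 compositions:
  1: x = 0.188, y = 0.505
  2: x = 0.266, y = 0.213
  3: x = 0.252, y = 0.179
  4: x = 0.294, y = 0.103
Drum-2 feed = drum-1 liquid: z₂ = (0.1879, 0.2663, 0.2516, 0.2942).
Drum 2:
Material balance + equilibrium reduce to Σ zᵢ(Kᵢ−1)/(1+ψ₂(Kᵢ−1)) = 0.
Feasibility: ΣzᵢKᵢ = 1.521, Σzᵢ/Kᵢ = 1.052 — both > 1, two phases present.
Newton–Raphson from ψ₂ = 0.59:
  ψ₂ = 0.590: g = 0.0854, g' = -0.361 → ψ₂ = 0.826
  ψ₂ = 0.826: g = 0.0057, g' = -0.326 → ψ₂ = 0.844
Converged at ψ₂ = 0.844.
  1: x = 0.052, y = 0.213
  2: x = 0.225, y = 0.274
  3: x = 0.236, y = 0.255
  4: x = 0.488, y = 0.258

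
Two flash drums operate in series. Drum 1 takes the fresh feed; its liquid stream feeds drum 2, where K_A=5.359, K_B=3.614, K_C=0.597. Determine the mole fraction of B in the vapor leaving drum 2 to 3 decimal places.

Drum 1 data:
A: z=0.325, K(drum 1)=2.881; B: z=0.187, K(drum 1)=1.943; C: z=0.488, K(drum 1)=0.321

y_B (drum 2) = 0.191

Drum 1:
Newton–Raphson from ψ₁ = 0.5:
  ψ₁ = 0.500: g = -0.0668, g' = -0.898 → ψ₁ = 0.426
  ψ₁ = 0.426: g = -0.0007, g' = -0.884 → ψ₁ = 0.425
Converged at ψ₁ = 0.425.
Drum-1 compositions:
  A: x = 0.181, y = 0.520
  B: x = 0.134, y = 0.259
  C: x = 0.686, y = 0.220
Drum-2 feed = drum-1 liquid: z₂ = (0.1806, 0.1335, 0.6858).
Drum 2:
Iterate (Newton) starting at ψ₂ = 0.62:
  ψ₂ = 0.620: g = -0.0226, g' = -0.581 → ψ₂ = 0.581
  ψ₂ = 0.581: g = 0.0005, g' = -0.609 → ψ₂ = 0.582
Converged at ψ₂ = 0.582.
  A: x = 0.051, y = 0.274
  B: x = 0.053, y = 0.191
  C: x = 0.896, y = 0.535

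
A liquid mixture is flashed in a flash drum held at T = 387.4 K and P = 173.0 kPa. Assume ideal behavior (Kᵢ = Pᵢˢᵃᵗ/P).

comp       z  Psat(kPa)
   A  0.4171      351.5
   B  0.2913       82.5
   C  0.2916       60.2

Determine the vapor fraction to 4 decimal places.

Raoult's law: Kᵢ = Pᵢˢᵃᵗ/P = Pᵢˢᵃᵗ/173.0.
  K_A = 351.5/173.0 = 2.031792, K_B = 82.5/173.0 = 0.476879, K_C = 60.2/173.0 = 0.347977
Let ψ = V/F and solve Σ zᵢ(Kᵢ−1)/(1+ψ(Kᵢ−1)) = 0.
g(0) = ΣzᵢKᵢ − 1 = 0.0878 and g(1) = 1 − Σzᵢ/Kᵢ = -0.6541, so a root lies in (0, 1).
Newton iteration, ψ⁰ = 0.5:
  ψ = 0.5000: g = -0.20456, g' = -0.6123 → ψ = 0.1659
  ψ = 0.1659: g = -0.01262, g' = -0.5752 → ψ = 0.1440
  ψ = 0.1440: g = 0.00006, g' = -0.5808 → ψ = 0.1441
Converged at ψ = 0.1441.

ψ = 0.1441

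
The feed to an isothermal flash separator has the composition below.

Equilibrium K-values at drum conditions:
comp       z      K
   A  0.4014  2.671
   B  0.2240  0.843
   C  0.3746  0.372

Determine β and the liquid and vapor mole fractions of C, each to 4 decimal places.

Material balance + equilibrium reduce to Σ zᵢ(Kᵢ−1)/(1+β(Kᵢ−1)) = 0.
g(0) = ΣzᵢKᵢ − 1 = 0.4003 and g(1) = 1 − Σzᵢ/Kᵢ = -0.4230, so a root lies in (0, 1).
Newton iteration, β⁰ = 0.5:
  β = 0.5000: g = -0.01567, g' = -0.6531 → β = 0.4760
Converged at β = 0.4760.
Compositions from xᵢ = zᵢ/(1+β(Kᵢ−1)), yᵢ = Kᵢxᵢ:
  A: x = 0.2236, y = 0.5971
  B: x = 0.2421, y = 0.2041
  C: x = 0.5343, y = 0.1988

β = 0.4760, x_C = 0.5343, y_C = 0.1988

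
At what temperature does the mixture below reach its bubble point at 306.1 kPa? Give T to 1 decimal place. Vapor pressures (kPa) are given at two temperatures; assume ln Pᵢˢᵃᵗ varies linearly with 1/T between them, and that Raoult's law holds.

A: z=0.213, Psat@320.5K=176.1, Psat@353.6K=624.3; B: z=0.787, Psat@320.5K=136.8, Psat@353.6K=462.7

T = 339.8 K

Bubble-point temperature: ΣzᵢPᵢˢᵃᵗ(T) = P. Interpolate ln Pᵢˢᵃᵗ = aᵢ + bᵢ/T.
  T = 320.5 K: ΣzᵢPᵢˢᵃᵗ = 145.17 kPa
  T = 353.6 K: ΣzᵢPᵢˢᵃᵗ = 497.12 kPa
  T = 337.1 K: ΣzᵢPᵢˢᵃᵗ = 277.38 kPa
  T = 345.4 K: ΣzᵢPᵢˢᵃᵗ = 374.59 kPa
  T = 341.2 K: ΣzᵢPᵢˢᵃᵗ = 322.35 kPa
  T = 339.1 K: ΣzᵢPᵢˢᵃᵗ = 298.61 kPa
Interpolating between 339.1 K and 341.2 K gives T ≈ 339.8 K.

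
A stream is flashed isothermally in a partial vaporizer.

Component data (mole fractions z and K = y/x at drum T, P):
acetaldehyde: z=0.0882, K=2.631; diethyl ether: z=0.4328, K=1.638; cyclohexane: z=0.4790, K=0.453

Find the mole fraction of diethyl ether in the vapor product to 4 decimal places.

Newton iteration, ψ⁰ = 0.5:
  ψ = 0.5000: g = -0.07207, g' = -0.4440 → ψ = 0.3377
  ψ = 0.3377: g = -0.00143, g' = -0.4324 → ψ = 0.3344
Converged at ψ = 0.3344.
Compositions from xᵢ = zᵢ/(1+ψ(Kᵢ−1)), yᵢ = Kᵢxᵢ:
  acetaldehyde: x = 0.0571, y = 0.1502
  diethyl ether: x = 0.3567, y = 0.5843
  cyclohexane: x = 0.5862, y = 0.2656

y_diethyl ether = 0.5843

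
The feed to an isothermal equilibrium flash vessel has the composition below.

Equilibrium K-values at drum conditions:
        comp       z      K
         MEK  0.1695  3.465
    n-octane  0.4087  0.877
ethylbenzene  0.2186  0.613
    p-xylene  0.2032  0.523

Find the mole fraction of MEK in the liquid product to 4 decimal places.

Rachford–Rice: g(β) = Σ zᵢ(Kᵢ−1)/(1+β(Kᵢ−1)) = 0.
Check two-phase: ΣzᵢKᵢ = 1.1860 > 1 and Σzᵢ/Kᵢ = 1.2601 > 1, so g(0) = 0.1860 > 0 and g(1) = -0.2601 < 0.
Newton–Raphson from β = 0.5:
  β = 0.5000: g = -0.09859, g' = -0.3437 → β = 0.2132
  β = 0.2132: g = 0.02217, g' = -0.5453 → β = 0.2538
  β = 0.2538: g = 0.00103, g' = -0.4964 → β = 0.2559
Converged at β = 0.2559.
Compositions from xᵢ = zᵢ/(1+β(Kᵢ−1)), yᵢ = Kᵢxᵢ:
  MEK: x = 0.1039, y = 0.3601
  n-octane: x = 0.4220, y = 0.3701
  ethylbenzene: x = 0.2426, y = 0.1487
  p-xylene: x = 0.2315, y = 0.1210

x_MEK = 0.1039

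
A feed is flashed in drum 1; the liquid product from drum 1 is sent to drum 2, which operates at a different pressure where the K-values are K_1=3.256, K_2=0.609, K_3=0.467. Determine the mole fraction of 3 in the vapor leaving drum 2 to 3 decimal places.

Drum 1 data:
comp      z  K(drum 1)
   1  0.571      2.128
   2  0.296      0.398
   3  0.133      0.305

y_3 (drum 2) = 0.136

Drum 1:
Let ψ₁ = V/F and solve Σ zᵢ(Kᵢ−1)/(1+ψ₁(Kᵢ−1)) = 0.
g(0) = ΣzᵢKᵢ − 1 = 0.373 and g(1) = 1 − Σzᵢ/Kᵢ = -0.448, so a root lies in (0, 1).
Newton iteration, ψ₁⁰ = 0.5:
  ψ₁ = 0.500: g = 0.0152, g' = -0.667 → ψ₁ = 0.523
Converged at ψ₁ = 0.523.
Drum-1 compositions:
  1: x = 0.359, y = 0.764
  2: x = 0.432, y = 0.172
  3: x = 0.209, y = 0.064
Drum-2 feed = drum-1 liquid: z₂ = (0.3592, 0.4319, 0.2089).
Drum 2:
Rachford–Rice: g(ψ₂) = Σ zᵢ(Kᵢ−1)/(1+ψ₂(Kᵢ−1)) = 0.
Check two-phase: ΣzᵢKᵢ = 1.530 > 1 and Σzᵢ/Kᵢ = 1.267 > 1, so g(0) = 0.530 > 0 and g(1) = -0.267 < 0.
Iterate (Newton) starting at ψ₂ = 0.5:
  ψ₂ = 0.500: g = 0.0191, g' = -0.616 → ψ₂ = 0.531
Converged at ψ₂ = 0.531.
  1: x = 0.163, y = 0.532
  2: x = 0.545, y = 0.332
  3: x = 0.291, y = 0.136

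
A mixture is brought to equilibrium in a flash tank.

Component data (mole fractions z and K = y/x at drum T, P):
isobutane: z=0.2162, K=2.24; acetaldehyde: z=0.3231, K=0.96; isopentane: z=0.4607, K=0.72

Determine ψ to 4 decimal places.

ψ = 0.5132

Newton–Raphson from ψ = 0.5:
  ψ = 0.5000: g = 0.00230, g' = -0.1760 → ψ = 0.5131
  ψ = 0.5131: g = 0.00001, g' = -0.1740 → ψ = 0.5132
Converged at ψ = 0.5132.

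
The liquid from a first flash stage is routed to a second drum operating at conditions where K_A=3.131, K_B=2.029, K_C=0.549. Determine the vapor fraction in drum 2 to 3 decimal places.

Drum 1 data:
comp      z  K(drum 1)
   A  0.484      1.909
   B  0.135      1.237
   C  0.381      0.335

V/F (drum 2) = 0.754

Drum 1:
Let ψ₁ = V/F and solve Σ zᵢ(Kᵢ−1)/(1+ψ₁(Kᵢ−1)) = 0.
g(0) = ΣzᵢKᵢ − 1 = 0.219 and g(1) = 1 − Σzᵢ/Kᵢ = -0.500, so a root lies in (0, 1).
Iterate (Newton) starting at ψ₁ = 0.5:
  ψ₁ = 0.500: g = -0.0485, g' = -0.573 → ψ₁ = 0.415
  ψ₁ = 0.415: g = -0.0016, g' = -0.539 → ψ₁ = 0.412
Converged at ψ₁ = 0.412.
Drum-1 compositions:
  A: x = 0.352, y = 0.672
  B: x = 0.123, y = 0.152
  C: x = 0.525, y = 0.176
Drum-2 feed = drum-1 liquid: z₂ = (0.3520, 0.1230, 0.5250).
Drum 2:
Material balance + equilibrium reduce to Σ zᵢ(Kᵢ−1)/(1+ψ₂(Kᵢ−1)) = 0.
g(0) = ΣzᵢKᵢ − 1 = 0.640 and g(1) = 1 − Σzᵢ/Kᵢ = -0.129, so a root lies in (0, 1).
Iterate (Newton) starting at ψ₂ = 0.5:
  ψ₂ = 0.500: g = 0.1410, g' = -0.609 → ψ₂ = 0.731
  ψ₂ = 0.731: g = 0.0121, g' = -0.524 → ψ₂ = 0.754
Converged at ψ₂ = 0.754.
  A: x = 0.135, y = 0.423
  B: x = 0.069, y = 0.140
  C: x = 0.796, y = 0.437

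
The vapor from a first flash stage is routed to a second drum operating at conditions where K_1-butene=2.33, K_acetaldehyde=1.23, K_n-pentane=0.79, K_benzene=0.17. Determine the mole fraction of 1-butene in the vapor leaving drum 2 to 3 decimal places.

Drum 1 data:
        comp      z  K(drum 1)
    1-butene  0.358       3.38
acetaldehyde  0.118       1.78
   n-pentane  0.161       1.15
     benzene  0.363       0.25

Drum 1:
Rachford–Rice: g(ψ₁) = Σ zᵢ(Kᵢ−1)/(1+ψ₁(Kᵢ−1)) = 0.
g(0) = ΣzᵢKᵢ − 1 = 0.696 and g(1) = 1 − Σzᵢ/Kᵢ = -0.764, so a root lies in (0, 1).
Newton–Raphson from ψ₁ = 0.64:
  ψ₁ = 0.640: g = -0.1024, g' = -1.109 → ψ₁ = 0.548
  ψ₁ = 0.548: g = -0.0052, g' = -1.009 → ψ₁ = 0.542
Converged at ψ₁ = 0.542.
Drum-1 compositions:
  1-butene: x = 0.156, y = 0.528
  acetaldehyde: x = 0.083, y = 0.148
  n-pentane: x = 0.149, y = 0.171
  benzene: x = 0.612, y = 0.153
Drum-2 feed = drum-1 vapor: z₂ = (0.5282, 0.1476, 0.1712, 0.1530).
Drum 2:
Material balance + equilibrium reduce to Σ zᵢ(Kᵢ−1)/(1+ψ₂(Kᵢ−1)) = 0.
Feasibility: ΣzᵢKᵢ = 1.574, Σzᵢ/Kᵢ = 1.463 — both > 1, two phases present.
Iterate (Newton) starting at ψ₂ = 0.5:
  ψ₂ = 0.500: g = 0.1952, g' = -0.661 → ψ₂ = 0.795
  ψ₂ = 0.795: g = -0.0467, g' = -1.150 → ψ₂ = 0.755
  ψ₂ = 0.755: g = -0.0031, g' = -1.004 → ψ₂ = 0.752
Converged at ψ₂ = 0.752.
  1-butene: x = 0.264, y = 0.615
  acetaldehyde: x = 0.126, y = 0.155
  n-pentane: x = 0.203, y = 0.161
  benzene: x = 0.407, y = 0.069

y_1-butene (drum 2) = 0.615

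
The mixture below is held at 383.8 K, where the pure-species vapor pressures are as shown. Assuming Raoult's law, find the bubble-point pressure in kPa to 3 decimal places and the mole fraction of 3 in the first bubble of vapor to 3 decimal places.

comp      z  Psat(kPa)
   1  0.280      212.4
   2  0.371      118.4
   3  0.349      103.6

At the bubble point ψ → 0, so ΣzᵢKᵢ = 1 with Kᵢ = Pᵢˢᵃᵗ/P ⇒ P = ΣzᵢPᵢˢᵃᵗ.
P = 0.280·212.4 + 0.371·118.4 + 0.349·103.6 = 139.555 kPa
yᵢ = zᵢPᵢˢᵃᵗ/P ⇒ y_3 = 0.349·103.6/139.555 = 0.259

Pbub = 139.555 kPa, y_3 = 0.259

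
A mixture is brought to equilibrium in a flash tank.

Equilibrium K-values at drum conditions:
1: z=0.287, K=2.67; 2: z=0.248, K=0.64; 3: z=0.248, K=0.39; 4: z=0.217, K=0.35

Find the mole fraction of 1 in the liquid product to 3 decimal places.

x_1 = 0.243

Material balance + equilibrium reduce to Σ zᵢ(Kᵢ−1)/(1+ψ(Kᵢ−1)) = 0.
g(0) = ΣzᵢKᵢ − 1 = 0.098 and g(1) = 1 − Σzᵢ/Kᵢ = -0.751, so a root lies in (0, 1).
Iterate (Newton) starting at ψ = 0.69:
  ψ = 0.690: g = -0.4131, g' = -0.806 → ψ = 0.178
  ψ = 0.178: g = -0.0549, g' = -0.746 → ψ = 0.104
  ψ = 0.104: g = 0.0027, g' = -0.826 → ψ = 0.107
Converged at ψ = 0.107.
Compositions from xᵢ = zᵢ/(1+ψ(Kᵢ−1)), yᵢ = Kᵢxᵢ:
  1: x = 0.243, y = 0.650
  2: x = 0.258, y = 0.165
  3: x = 0.265, y = 0.104
  4: x = 0.233, y = 0.082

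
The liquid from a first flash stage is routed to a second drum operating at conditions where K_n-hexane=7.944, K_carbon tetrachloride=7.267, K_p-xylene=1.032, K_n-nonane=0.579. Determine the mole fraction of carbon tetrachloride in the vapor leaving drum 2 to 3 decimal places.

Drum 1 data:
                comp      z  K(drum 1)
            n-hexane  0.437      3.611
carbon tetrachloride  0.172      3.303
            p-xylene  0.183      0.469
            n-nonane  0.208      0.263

y_carbon tetrachloride (drum 2) = 0.091

Drum 1:
Rachford–Rice: g(ψ₁) = Σ zᵢ(Kᵢ−1)/(1+ψ₁(Kᵢ−1)) = 0.
Feasibility: ΣzᵢKᵢ = 2.287, Σzᵢ/Kᵢ = 1.354 — both > 1, two phases present.
Newton–Raphson from ψ₁ = 0.44:
  ψ₁ = 0.440: g = 0.3741, g' = -1.206 → ψ₁ = 0.750
  ψ₁ = 0.750: g = 0.0264, g' = -1.171 → ψ₁ = 0.773
Converged at ψ₁ = 0.773.
Drum-1 compositions:
  n-hexane: x = 0.145, y = 0.523
  carbon tetrachloride: x = 0.062, y = 0.204
  p-xylene: x = 0.310, y = 0.146
  n-nonane: x = 0.483, y = 0.127
Drum-2 feed = drum-1 liquid: z₂ = (0.1448, 0.0619, 0.3103, 0.4830).
Drum 2:
Let ψ₂ = V/F and solve Σ zᵢ(Kᵢ−1)/(1+ψ₂(Kᵢ−1)) = 0.
Feasibility: ΣzᵢKᵢ = 2.200, Σzᵢ/Kᵢ = 1.162 — both > 1, two phases present.
Iterate (Newton) starting at ψ₂ = 0.42:
  ψ₂ = 0.420: g = 0.1264, g' = -0.766 → ψ₂ = 0.585
  ψ₂ = 0.585: g = 0.0218, g' = -0.535 → ψ₂ = 0.626
  ψ₂ = 0.626: g = 0.0007, g' = -0.503 → ψ₂ = 0.627
Converged at ψ₂ = 0.627.
  n-hexane: x = 0.027, y = 0.215
  carbon tetrachloride: x = 0.013, y = 0.091
  p-xylene: x = 0.304, y = 0.314
  n-nonane: x = 0.656, y = 0.380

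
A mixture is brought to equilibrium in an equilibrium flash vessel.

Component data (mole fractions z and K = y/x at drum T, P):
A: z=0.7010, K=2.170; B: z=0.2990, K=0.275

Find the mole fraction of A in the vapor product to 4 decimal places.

y_A = 0.8302

Rachford–Rice: g(ψ) = Σ zᵢ(Kᵢ−1)/(1+ψ(Kᵢ−1)) = 0.
g(0) = ΣzᵢKᵢ − 1 = 0.6034 and g(1) = 1 − Σzᵢ/Kᵢ = -0.4103, so a root lies in (0, 1).
Binary case is linear: z₁(K₁−1)(1+ψ(K₂−1)) + z₂(K₂−1)(1+ψ(K₁−1)) = 0
⇒ ψ = [z₁(K₁−1)+z₂(K₂−1)] / [−(K₁−1)(K₂−1)] = 0.60339/0.84825 = 0.7113
Compositions from xᵢ = zᵢ/(1+ψ(Kᵢ−1)), yᵢ = Kᵢxᵢ:
  A: x = 0.3826, y = 0.8302
  B: x = 0.6174, y = 0.1698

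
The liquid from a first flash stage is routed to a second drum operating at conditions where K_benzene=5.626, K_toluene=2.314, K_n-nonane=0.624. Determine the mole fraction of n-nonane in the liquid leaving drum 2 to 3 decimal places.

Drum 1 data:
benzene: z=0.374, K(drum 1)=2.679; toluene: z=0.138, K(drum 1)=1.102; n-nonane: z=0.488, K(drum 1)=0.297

x_n-nonane (drum 2) = 0.882

Drum 1:
Material balance + equilibrium reduce to Σ zᵢ(Kᵢ−1)/(1+ψ₁(Kᵢ−1)) = 0.
g(0) = ΣzᵢKᵢ − 1 = 0.299 and g(1) = 1 − Σzᵢ/Kᵢ = -0.908, so a root lies in (0, 1).
Newton–Raphson from ψ₁ = 0.48:
  ψ₁ = 0.480: g = -0.1567, g' = -0.874 → ψ₁ = 0.301
  ψ₁ = 0.301: g = -0.0041, g' = -0.855 → ψ₁ = 0.296
Converged at ψ₁ = 0.296.
Drum-1 compositions:
  benzene: x = 0.250, y = 0.669
  toluene: x = 0.134, y = 0.148
  n-nonane: x = 0.616, y = 0.183
Drum-2 feed = drum-1 liquid: z₂ = (0.2499, 0.1340, 0.6162).
Drum 2:
Let ψ₂ = V/F and solve Σ zᵢ(Kᵢ−1)/(1+ψ₂(Kᵢ−1)) = 0.
g(0) = ΣzᵢKᵢ − 1 = 1.100 and g(1) = 1 − Σzᵢ/Kᵢ = -0.090, so a root lies in (0, 1).
Newton–Raphson from ψ₂ = 0.5:
  ψ₂ = 0.500: g = 0.1698, g' = -0.704 → ψ₂ = 0.741
  ψ₂ = 0.741: g = 0.0289, g' = -0.499 → ψ₂ = 0.799
  ψ₂ = 0.799: g = 0.0007, g' = -0.475 → ψ₂ = 0.801
Converged at ψ₂ = 0.801.
  benzene: x = 0.053, y = 0.299
  toluene: x = 0.065, y = 0.151
  n-nonane: x = 0.882, y = 0.550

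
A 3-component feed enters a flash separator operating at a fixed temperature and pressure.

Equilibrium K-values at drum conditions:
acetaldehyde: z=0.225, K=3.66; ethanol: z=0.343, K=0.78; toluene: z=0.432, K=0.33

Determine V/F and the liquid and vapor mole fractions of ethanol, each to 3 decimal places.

V/F = 0.177, x_ethanol = 0.357, y_ethanol = 0.278

Rachford–Rice: g(V/F) = Σ zᵢ(Kᵢ−1)/(1+V/F(Kᵢ−1)) = 0.
g(0) = ΣzᵢKᵢ − 1 = 0.234 and g(1) = 1 − Σzᵢ/Kᵢ = -0.810, so a root lies in (0, 1).
Iterate (Newton) starting at V/F = 0.38:
  V/F = 0.380: g = -0.1730, g' = -0.763 → V/F = 0.153
  V/F = 0.153: g = 0.0247, g' = -1.062 → V/F = 0.176
  V/F = 0.176: g = 0.0007, g' = -1.005 → V/F = 0.177
Converged at V/F = 0.177.
Compositions from xᵢ = zᵢ/(1+V/F(Kᵢ−1)), yᵢ = Kᵢxᵢ:
  acetaldehyde: x = 0.153, y = 0.560
  ethanol: x = 0.357, y = 0.278
  toluene: x = 0.490, y = 0.162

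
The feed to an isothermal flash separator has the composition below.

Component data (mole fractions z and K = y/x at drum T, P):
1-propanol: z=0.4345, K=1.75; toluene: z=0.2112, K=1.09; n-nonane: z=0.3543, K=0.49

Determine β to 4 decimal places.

β = 0.5423

Let β = V/F and solve Σ zᵢ(Kᵢ−1)/(1+β(Kᵢ−1)) = 0.
Check two-phase: ΣzᵢKᵢ = 1.1642 > 1 and Σzᵢ/Kᵢ = 1.1651 > 1, so g(0) = 0.1642 > 0 and g(1) = -0.1651 < 0.
Newton–Raphson from β = 0.64:
  β = 0.6400: g = -0.03009, g' = -0.3162 → β = 0.5448
  β = 0.5448: g = -0.00076, g' = -0.3014 → β = 0.5423
Converged at β = 0.5423.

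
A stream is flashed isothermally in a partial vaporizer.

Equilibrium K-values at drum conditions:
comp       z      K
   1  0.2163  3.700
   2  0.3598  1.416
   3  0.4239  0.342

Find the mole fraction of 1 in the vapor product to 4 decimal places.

Let ψ = V/F and solve Σ zᵢ(Kᵢ−1)/(1+ψ(Kᵢ−1)) = 0.
g(0) = ΣzᵢKᵢ − 1 = 0.4548 and g(1) = 1 − Σzᵢ/Kᵢ = -0.5520, so a root lies in (0, 1).
Iterate (Newton) starting at ψ = 0.32:
  ψ = 0.3200: g = 0.09208, g' = -0.7968 → ψ = 0.4356
  ψ = 0.4356: g = 0.00412, g' = -0.7383 → ψ = 0.4411
Converged at ψ = 0.4411.
Compositions from xᵢ = zᵢ/(1+ψ(Kᵢ−1)), yᵢ = Kᵢxᵢ:
  1: x = 0.0987, y = 0.3653
  2: x = 0.3040, y = 0.4305
  3: x = 0.5973, y = 0.2043

y_1 = 0.3653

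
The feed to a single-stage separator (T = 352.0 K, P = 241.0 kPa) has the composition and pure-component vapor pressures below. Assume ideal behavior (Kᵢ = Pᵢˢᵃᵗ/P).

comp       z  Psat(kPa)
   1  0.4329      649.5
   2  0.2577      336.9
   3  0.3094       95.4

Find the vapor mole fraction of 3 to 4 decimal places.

y_3 = 0.2487

Raoult's law: Kᵢ = Pᵢˢᵃᵗ/P = Pᵢˢᵃᵗ/241.0.
  K_1 = 649.5/241.0 = 2.695021, K_2 = 336.9/241.0 = 1.397925, K_3 = 95.4/241.0 = 0.395851
Material balance + equilibrium reduce to Σ zᵢ(Kᵢ−1)/(1+V/F(Kᵢ−1)) = 0.
g(0) = ΣzᵢKᵢ − 1 = 0.6494 and g(1) = 1 − Σzᵢ/Kᵢ = -0.1266, so a root lies in (0, 1).
Iterate (Newton) starting at V/F = 0.62:
  V/F = 0.6200: g = 0.14116, g' = -0.6107 → V/F = 0.8512
  V/F = 0.8512: g = -0.00781, g' = -0.7098 → V/F = 0.8402
  V/F = 0.8402: g = -0.00005, g' = -0.7003 → V/F = 0.8401
Converged at V/F = 0.8401.
Compositions from xᵢ = zᵢ/(1+V/F(Kᵢ−1)), yᵢ = Kᵢxᵢ:
  1: x = 0.1786, y = 0.4813
  2: x = 0.1931, y = 0.2700
  3: x = 0.6283, y = 0.2487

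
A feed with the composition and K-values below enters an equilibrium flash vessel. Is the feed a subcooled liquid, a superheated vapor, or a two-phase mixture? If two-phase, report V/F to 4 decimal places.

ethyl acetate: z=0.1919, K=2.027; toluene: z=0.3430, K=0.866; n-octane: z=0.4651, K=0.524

ΣzᵢKᵢ = 0.9297; Σzᵢ/Kᵢ = 1.3783.
Since ΣzᵢKᵢ < 1 the mixture is below its bubble point — single liquid phase.

subcooled liquid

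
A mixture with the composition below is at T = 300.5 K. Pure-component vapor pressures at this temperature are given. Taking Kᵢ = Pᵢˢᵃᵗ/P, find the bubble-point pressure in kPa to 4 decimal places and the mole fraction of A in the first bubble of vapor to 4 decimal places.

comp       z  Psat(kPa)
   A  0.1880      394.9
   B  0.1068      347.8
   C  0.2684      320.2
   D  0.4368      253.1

At the bubble point ψ → 0, so ΣzᵢKᵢ = 1 with Kᵢ = Pᵢˢᵃᵗ/P ⇒ P = ΣzᵢPᵢˢᵃᵗ.
P = 0.1880·394.9 + 0.1068·347.8 + 0.2684·320.2 + 0.4368·253.1 = 307.8820 kPa
yᵢ = zᵢPᵢˢᵃᵗ/P ⇒ y_A = 0.1880·394.9/307.8820 = 0.2411

Pbub = 307.8820 kPa, y_A = 0.2411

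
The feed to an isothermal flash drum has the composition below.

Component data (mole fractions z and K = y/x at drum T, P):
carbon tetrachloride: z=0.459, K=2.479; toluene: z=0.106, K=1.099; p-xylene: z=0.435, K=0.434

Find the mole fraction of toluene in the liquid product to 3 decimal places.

x_toluene = 0.100

Material balance + equilibrium reduce to Σ zᵢ(Kᵢ−1)/(1+β(Kᵢ−1)) = 0.
Check two-phase: ΣzᵢKᵢ = 1.443 > 1 and Σzᵢ/Kᵢ = 1.284 > 1, so g(0) = 0.443 > 0 and g(1) = -0.284 < 0.
Newton–Raphson from β = 0.5:
  β = 0.500: g = 0.0569, g' = -0.604 → β = 0.594
  β = 0.594: g = 0.0003, g' = -0.602 → β = 0.595
Converged at β = 0.595.
Compositions from xᵢ = zᵢ/(1+β(Kᵢ−1)), yᵢ = Kᵢxᵢ:
  carbon tetrachloride: x = 0.244, y = 0.605
  toluene: x = 0.100, y = 0.110
  p-xylene: x = 0.656, y = 0.285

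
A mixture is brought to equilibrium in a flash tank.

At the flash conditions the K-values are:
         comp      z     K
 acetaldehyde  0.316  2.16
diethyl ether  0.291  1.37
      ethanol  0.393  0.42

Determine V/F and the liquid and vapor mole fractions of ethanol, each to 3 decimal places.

Iterate (Newton) starting at V/F = 0.5:
  V/F = 0.500: g = 0.0018, g' = -0.461 → V/F = 0.504
Converged at V/F = 0.504.
Compositions from xᵢ = zᵢ/(1+V/F(Kᵢ−1)), yᵢ = Kᵢxᵢ:
  acetaldehyde: x = 0.199, y = 0.431
  diethyl ether: x = 0.245, y = 0.336
  ethanol: x = 0.555, y = 0.233

V/F = 0.504, x_ethanol = 0.555, y_ethanol = 0.233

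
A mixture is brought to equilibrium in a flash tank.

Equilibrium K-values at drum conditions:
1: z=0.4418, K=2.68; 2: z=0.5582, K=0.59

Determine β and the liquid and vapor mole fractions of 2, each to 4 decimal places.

β = 0.7453, x_2 = 0.8038, y_2 = 0.4743

Rachford–Rice: g(β) = Σ zᵢ(Kᵢ−1)/(1+β(Kᵢ−1)) = 0.
Feasibility: ΣzᵢKᵢ = 1.5134, Σzᵢ/Kᵢ = 1.1110 — both > 1, two phases present.
Binary case is linear: z₁(K₁−1)(1+β(K₂−1)) + z₂(K₂−1)(1+β(K₁−1)) = 0
⇒ β = [z₁(K₁−1)+z₂(K₂−1)] / [−(K₁−1)(K₂−1)] = 0.51336/0.68880 = 0.7453
Compositions from xᵢ = zᵢ/(1+β(Kᵢ−1)), yᵢ = Kᵢxᵢ:
  1: x = 0.1962, y = 0.5257
  2: x = 0.8038, y = 0.4743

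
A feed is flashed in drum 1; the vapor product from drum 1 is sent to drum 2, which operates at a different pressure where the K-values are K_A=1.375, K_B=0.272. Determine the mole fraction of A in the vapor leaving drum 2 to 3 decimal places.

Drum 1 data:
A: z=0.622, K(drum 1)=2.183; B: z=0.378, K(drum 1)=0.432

Drum 1:
Material balance + equilibrium reduce to Σ zᵢ(Kᵢ−1)/(1+ψ₁(Kᵢ−1)) = 0.
Feasibility: ΣzᵢKᵢ = 1.521, Σzᵢ/Kᵢ = 1.160 — both > 1, two phases present.
Iterate (Newton) starting at ψ₁ = 0.62:
  ψ₁ = 0.620: g = 0.0931, g' = -0.580 → ψ₁ = 0.780
  ψ₁ = 0.780: g = -0.0030, g' = -0.629 → ψ₁ = 0.776
Converged at ψ₁ = 0.776.
Drum-1 compositions:
  A: x = 0.324, y = 0.708
  B: x = 0.676, y = 0.292
Drum-2 feed = drum-1 vapor: z₂ = (0.7081, 0.2919).
Drum 2:
Rachford–Rice: g(ψ₂) = Σ zᵢ(Kᵢ−1)/(1+ψ₂(Kᵢ−1)) = 0.
Check two-phase: ΣzᵢKᵢ = 1.053 > 1 and Σzᵢ/Kᵢ = 1.588 > 1, so g(0) = 0.053 > 0 and g(1) = -0.588 < 0.
Binary case is linear: z₁(K₁−1)(1+ψ₂(K₂−1)) + z₂(K₂−1)(1+ψ₂(K₁−1)) = 0
⇒ ψ₂ = [z₁(K₁−1)+z₂(K₂−1)] / [−(K₁−1)(K₂−1)] = 0.0531/0.2730 = 0.194
  A: x = 0.660, y = 0.908
  B: x = 0.340, y = 0.092

y_A (drum 2) = 0.908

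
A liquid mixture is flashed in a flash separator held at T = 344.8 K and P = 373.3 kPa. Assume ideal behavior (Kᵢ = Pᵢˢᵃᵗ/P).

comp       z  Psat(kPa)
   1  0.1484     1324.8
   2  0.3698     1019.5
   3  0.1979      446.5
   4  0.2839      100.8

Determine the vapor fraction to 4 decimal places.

Raoult's law: Kᵢ = Pᵢˢᵃᵗ/P = Pᵢˢᵃᵗ/373.3.
  K_1 = 1324.8/373.3 = 3.548888, K_2 = 1019.5/373.3 = 2.731047, K_3 = 446.5/373.3 = 1.196089, K_4 = 100.8/373.3 = 0.270024
Material balance + equilibrium reduce to Σ zᵢ(Kᵢ−1)/(1+ψ(Kᵢ−1)) = 0.
Check two-phase: ΣzᵢKᵢ = 1.8500 > 1 and Σzᵢ/Kᵢ = 1.3941 > 1, so g(0) = 0.8500 > 0 and g(1) = -0.3941 < 0.
Newton–Raphson from ψ = 0.37:
  ψ = 0.3700: g = 0.33714, g' = -0.9577 → ψ = 0.7220
  ψ = 0.7220: g = 0.01348, g' = -1.0206 → ψ = 0.7352
  ψ = 0.7352: g = -0.00014, g' = -1.0419 → ψ = 0.7351
Converged at ψ = 0.7351.

ψ = 0.7351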